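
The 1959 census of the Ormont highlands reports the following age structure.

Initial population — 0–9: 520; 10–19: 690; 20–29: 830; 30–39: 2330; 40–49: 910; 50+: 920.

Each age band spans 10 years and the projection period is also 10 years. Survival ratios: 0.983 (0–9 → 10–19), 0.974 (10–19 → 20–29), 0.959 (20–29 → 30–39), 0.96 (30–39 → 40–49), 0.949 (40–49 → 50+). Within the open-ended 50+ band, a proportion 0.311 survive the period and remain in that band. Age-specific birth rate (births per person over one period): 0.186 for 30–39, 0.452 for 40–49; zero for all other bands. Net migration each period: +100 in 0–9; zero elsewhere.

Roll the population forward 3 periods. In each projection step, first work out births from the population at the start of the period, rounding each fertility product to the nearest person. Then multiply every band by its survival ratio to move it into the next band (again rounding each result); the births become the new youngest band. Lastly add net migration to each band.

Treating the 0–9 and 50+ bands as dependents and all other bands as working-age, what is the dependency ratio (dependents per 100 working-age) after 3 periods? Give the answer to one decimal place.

63.7

Let group 1 be 0–9 through group 6 = 50+.
— Period 1 —
Births: 2330 × 0.186 = 433 ; 910 × 0.452 = 411 — total 844
Group 2: 520 × 0.983 = 511
Group 3: 690 × 0.974 = 672
Group 4: 830 × 0.959 = 796
Group 5: 2330 × 0.96 = 2237
Group 6: 910 × 0.949 + 920 × 0.311 = 864 + 286 = 1150
Net migration: Group 1 + 100 → 944
End of period: [944, 511, 672, 796, 2237, 1150]
— Period 2 —
Births: 796 × 0.186 = 148 ; 2237 × 0.452 = 1011 — total 1159
Group 2: 944 × 0.983 = 928
Group 3: 511 × 0.974 = 498
Group 4: 672 × 0.959 = 644
Group 5: 796 × 0.96 = 764
Group 6: 2237 × 0.949 + 1150 × 0.311 = 2123 + 358 = 2481
Net migration: Group 1 + 100 → 1259
End of period: [1259, 928, 498, 644, 764, 2481]
— Period 3 —
Births: 644 × 0.186 = 120 ; 764 × 0.452 = 345 — total 465
Group 2: 1259 × 0.983 = 1238
Group 3: 928 × 0.974 = 904
Group 4: 498 × 0.959 = 478
Group 5: 644 × 0.96 = 618
Group 6: 764 × 0.949 + 2481 × 0.311 = 725 + 772 = 1497
Net migration: Group 1 + 100 → 565
End of period: [565, 1238, 904, 478, 618, 1497]
Dependents (band 0–9 + band 50+) = 565 + 1497 = 2062; working-age = 3238; ratio = 2062/3238 × 100 = 63.7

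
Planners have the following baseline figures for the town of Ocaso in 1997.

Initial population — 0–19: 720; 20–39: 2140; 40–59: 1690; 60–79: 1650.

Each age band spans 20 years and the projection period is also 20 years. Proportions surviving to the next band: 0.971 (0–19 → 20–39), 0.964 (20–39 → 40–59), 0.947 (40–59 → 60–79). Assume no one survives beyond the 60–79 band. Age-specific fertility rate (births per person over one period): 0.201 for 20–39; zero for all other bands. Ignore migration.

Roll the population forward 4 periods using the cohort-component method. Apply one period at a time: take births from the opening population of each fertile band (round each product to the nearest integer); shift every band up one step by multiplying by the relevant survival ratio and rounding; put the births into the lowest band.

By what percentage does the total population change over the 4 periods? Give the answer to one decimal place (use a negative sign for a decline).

Period 1.
Births: 2140 * 0.201 = 430
20–39: 720 * 0.971 = 699
40–59: 2140 * 0.964 = 2063
60–79: 1690 * 0.947 = 1600
→ [430, 699, 2063, 1600]
Period 2.
Births: 699 * 0.201 = 140
20–39: 430 * 0.971 = 418
40–59: 699 * 0.964 = 674
60–79: 2063 * 0.947 = 1954
→ [140, 418, 674, 1954]
Period 3.
Births: 418 * 0.201 = 84
20–39: 140 * 0.971 = 136
40–59: 418 * 0.964 = 403
60–79: 674 * 0.947 = 638
→ [84, 136, 403, 638]
Period 4.
Births: 136 * 0.201 = 27
20–39: 84 * 0.971 = 82
40–59: 136 * 0.964 = 131
60–79: 403 * 0.947 = 382
→ [27, 82, 131, 382]
Total: 6200 → 622; change = -5578; percentage change = -90.0%

-90.0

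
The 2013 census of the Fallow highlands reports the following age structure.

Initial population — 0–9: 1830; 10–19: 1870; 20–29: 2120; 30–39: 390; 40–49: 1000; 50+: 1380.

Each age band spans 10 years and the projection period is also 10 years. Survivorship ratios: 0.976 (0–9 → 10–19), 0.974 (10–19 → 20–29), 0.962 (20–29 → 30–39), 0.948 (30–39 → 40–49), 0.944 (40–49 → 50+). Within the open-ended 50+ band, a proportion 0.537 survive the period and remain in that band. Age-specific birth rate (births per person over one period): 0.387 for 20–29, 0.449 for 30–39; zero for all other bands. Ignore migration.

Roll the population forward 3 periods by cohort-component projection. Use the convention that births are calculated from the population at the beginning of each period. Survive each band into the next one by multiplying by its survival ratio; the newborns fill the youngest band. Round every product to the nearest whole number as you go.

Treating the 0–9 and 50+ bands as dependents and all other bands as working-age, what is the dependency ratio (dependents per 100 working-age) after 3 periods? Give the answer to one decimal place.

67.5

— Period 1 —
Births: 2120 * 0.387 = 820 ; 390 * 0.449 = 175 — total 995
10–19: 1830 * 0.976 = 1786
20–29: 1870 * 0.974 = 1821
30–39: 2120 * 0.962 = 2039
40–49: 390 * 0.948 = 370
50+: 1000 * 0.944 + 1380 * 0.537 = 944 + 741 = 1685
End of period: [995, 1786, 1821, 2039, 370, 1685]
— Period 2 —
Births: 1821 * 0.387 = 705 ; 2039 * 0.449 = 916 — total 1621
10–19: 995 * 0.976 = 971
20–29: 1786 * 0.974 = 1740
30–39: 1821 * 0.962 = 1752
40–49: 2039 * 0.948 = 1933
50+: 370 * 0.944 + 1685 * 0.537 = 349 + 905 = 1254
End of period: [1621, 971, 1740, 1752, 1933, 1254]
— Period 3 —
Births: 1740 * 0.387 = 673 ; 1752 * 0.449 = 787 — total 1460
10–19: 1621 * 0.976 = 1582
20–29: 971 * 0.974 = 946
30–39: 1740 * 0.962 = 1674
40–49: 1752 * 0.948 = 1661
50+: 1933 * 0.944 + 1254 * 0.537 = 1825 + 673 = 2498
End of period: [1460, 1582, 946, 1674, 1661, 2498]
Dependents (band 0–9 + band 50+) = 1460 + 2498 = 3958; working-age = 5863; ratio = 3958/5863 × 100 = 67.5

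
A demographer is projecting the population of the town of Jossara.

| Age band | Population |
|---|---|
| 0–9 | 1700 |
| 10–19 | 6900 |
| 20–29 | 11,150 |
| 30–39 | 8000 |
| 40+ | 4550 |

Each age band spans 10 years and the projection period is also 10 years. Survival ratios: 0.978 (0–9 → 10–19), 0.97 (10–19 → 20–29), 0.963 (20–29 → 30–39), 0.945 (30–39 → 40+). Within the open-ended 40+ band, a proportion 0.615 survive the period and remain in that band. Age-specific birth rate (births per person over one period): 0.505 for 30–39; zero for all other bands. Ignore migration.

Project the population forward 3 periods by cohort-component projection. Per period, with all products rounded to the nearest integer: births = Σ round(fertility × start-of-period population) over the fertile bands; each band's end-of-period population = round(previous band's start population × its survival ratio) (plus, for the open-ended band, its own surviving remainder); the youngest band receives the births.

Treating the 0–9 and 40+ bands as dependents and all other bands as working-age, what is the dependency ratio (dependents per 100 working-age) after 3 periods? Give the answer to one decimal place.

182.5

After projecting period 1:
Births: 8000 × 0.505 = 4040
10–19: 1700 × 0.978 = 1663
20–29: 6900 × 0.97 = 6693
30–39: 11150 × 0.963 = 10737
40+: 8000 × 0.945 + 4550 × 0.615 = 7560 + 2798 = 10358
→ [4040, 1663, 6693, 10737, 10358]
After projecting period 2:
Births: 10737 × 0.505 = 5422
10–19: 4040 × 0.978 = 3951
20–29: 1663 × 0.97 = 1613
30–39: 6693 × 0.963 = 6445
40+: 10737 × 0.945 + 10358 × 0.615 = 10146 + 6370 = 16516
→ [5422, 3951, 1613, 6445, 16516]
After projecting period 3:
Births: 6445 × 0.505 = 3255
10–19: 5422 × 0.978 = 5303
20–29: 3951 × 0.97 = 3832
30–39: 1613 × 0.963 = 1553
40+: 6445 × 0.945 + 16516 × 0.615 = 6091 + 10157 = 16248
→ [3255, 5303, 3832, 1553, 16248]
Dependents (band 0–9 + band 40+) = 3255 + 16248 = 19503; working-age = 10688; ratio = 19503/10688 × 100 = 182.5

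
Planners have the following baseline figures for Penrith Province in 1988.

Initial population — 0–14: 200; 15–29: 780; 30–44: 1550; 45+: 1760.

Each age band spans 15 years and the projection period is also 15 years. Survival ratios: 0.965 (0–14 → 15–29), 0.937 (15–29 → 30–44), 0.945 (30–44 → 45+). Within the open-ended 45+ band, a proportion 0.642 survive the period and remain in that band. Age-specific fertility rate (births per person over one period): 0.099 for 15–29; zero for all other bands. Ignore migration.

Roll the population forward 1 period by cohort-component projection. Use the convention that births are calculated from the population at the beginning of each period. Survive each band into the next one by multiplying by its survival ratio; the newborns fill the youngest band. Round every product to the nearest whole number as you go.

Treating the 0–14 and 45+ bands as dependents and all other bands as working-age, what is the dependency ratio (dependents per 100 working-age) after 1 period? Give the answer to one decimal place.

(Groups numbered youngest = 1 to oldest = 4.)
After projecting period 1:
Births: 780 × 0.099 = 77
Group 2: 200 × 0.965 = 193
Group 3: 780 × 0.937 = 731
Group 4: 1550 × 0.945 + 1760 × 0.642 = 1465 + 1130 = 2595
Giving 77 / 193 / 731 / 2595.
Dependents (band 0–14 + band 45+) = 77 + 2595 = 2672; working-age = 924; ratio = 2672/924 × 100 = 289.2

289.2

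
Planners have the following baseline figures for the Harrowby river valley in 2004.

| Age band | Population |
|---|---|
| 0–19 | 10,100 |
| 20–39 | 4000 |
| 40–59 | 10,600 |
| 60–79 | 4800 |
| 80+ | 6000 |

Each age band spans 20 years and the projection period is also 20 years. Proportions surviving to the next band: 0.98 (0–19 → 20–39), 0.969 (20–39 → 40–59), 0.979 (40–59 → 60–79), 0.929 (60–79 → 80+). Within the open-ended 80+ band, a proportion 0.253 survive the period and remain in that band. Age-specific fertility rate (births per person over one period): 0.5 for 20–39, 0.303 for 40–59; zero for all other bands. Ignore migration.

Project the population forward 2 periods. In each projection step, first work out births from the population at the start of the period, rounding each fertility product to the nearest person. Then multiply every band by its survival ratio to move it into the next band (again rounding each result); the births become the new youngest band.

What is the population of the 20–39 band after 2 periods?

5108

— Period 1 —
Births: 4000 × 0.5 = 2000  |  10600 × 0.303 = 3212 → total 5212
20–39: 10100 × 0.98 = 9898
40–59: 4000 × 0.969 = 3876
60–79: 10600 × 0.979 = 10377
80+: 4800 × 0.929 + 6000 × 0.253 = 4459 + 1518 = 5977
→ [5212, 9898, 3876, 10377, 5977]
— Period 2 —
Births: 9898 × 0.5 = 4949  |  3876 × 0.303 = 1174 → total 6123
20–39: 5212 × 0.98 = 5108
40–59: 9898 × 0.969 = 9591
60–79: 3876 × 0.979 = 3795
80+: 10377 × 0.929 + 5977 × 0.253 = 9640 + 1512 = 11152
→ [6123, 5108, 9591, 3795, 11152]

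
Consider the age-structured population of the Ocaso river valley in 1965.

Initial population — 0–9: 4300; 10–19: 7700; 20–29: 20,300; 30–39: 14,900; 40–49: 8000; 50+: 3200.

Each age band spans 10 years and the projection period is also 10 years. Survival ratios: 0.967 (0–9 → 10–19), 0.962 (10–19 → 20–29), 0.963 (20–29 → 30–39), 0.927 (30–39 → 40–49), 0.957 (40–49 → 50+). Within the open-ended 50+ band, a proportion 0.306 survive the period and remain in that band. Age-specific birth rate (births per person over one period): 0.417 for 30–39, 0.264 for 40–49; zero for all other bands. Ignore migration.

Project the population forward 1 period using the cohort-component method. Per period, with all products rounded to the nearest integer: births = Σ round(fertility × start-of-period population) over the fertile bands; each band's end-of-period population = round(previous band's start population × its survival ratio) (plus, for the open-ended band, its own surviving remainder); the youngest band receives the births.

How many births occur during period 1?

8325

Period 1:
Births: 14900 * 0.417 = 6213, 8000 * 0.264 = 2112 ⇒ total 8325
10–19: 4300 * 0.967 = 4158
20–29: 7700 * 0.962 = 7407
30–39: 20300 * 0.963 = 19549
40–49: 14900 * 0.927 = 13812
50+: 8000 * 0.957 + 3200 * 0.306 = 7656 + 979 = 8635
→ [8325, 4158, 7407, 19549, 13812, 8635]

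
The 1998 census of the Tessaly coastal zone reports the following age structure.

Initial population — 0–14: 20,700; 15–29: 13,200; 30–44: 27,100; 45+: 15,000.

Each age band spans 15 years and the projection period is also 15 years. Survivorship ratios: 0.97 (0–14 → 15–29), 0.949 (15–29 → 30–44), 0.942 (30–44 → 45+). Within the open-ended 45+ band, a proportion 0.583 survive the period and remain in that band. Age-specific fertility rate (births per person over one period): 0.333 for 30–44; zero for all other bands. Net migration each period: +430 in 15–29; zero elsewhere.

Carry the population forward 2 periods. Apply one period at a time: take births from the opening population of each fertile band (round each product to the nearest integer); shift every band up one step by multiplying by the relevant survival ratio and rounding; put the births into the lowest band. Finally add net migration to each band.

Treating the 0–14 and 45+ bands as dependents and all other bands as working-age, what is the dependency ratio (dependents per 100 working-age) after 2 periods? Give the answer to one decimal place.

125.5

Let group 1 be 0–14 through group 4 = 45+.
Period 1.
Births: 27100 * 0.333 = 9024
Group 2: 20700 * 0.97 = 20079
Group 3: 13200 * 0.949 = 12527
Group 4: 27100 * 0.942 + 15000 * 0.583 = 25528 + 8745 = 34273
Net migration: Group 2 + 430 → 20509
End of period: [9024, 20509, 12527, 34273]
Period 2.
Births: 12527 * 0.333 = 4171
Group 2: 9024 * 0.97 = 8753
Group 3: 20509 * 0.949 = 19463
Group 4: 12527 * 0.942 + 34273 * 0.583 = 11800 + 19981 = 31781
Net migration: Group 2 + 430 → 9183
End of period: [4171, 9183, 19463, 31781]
Dependents (band 0–14 + band 45+) = 4171 + 31781 = 35952; working-age = 28646; ratio = 35952/28646 × 100 = 125.5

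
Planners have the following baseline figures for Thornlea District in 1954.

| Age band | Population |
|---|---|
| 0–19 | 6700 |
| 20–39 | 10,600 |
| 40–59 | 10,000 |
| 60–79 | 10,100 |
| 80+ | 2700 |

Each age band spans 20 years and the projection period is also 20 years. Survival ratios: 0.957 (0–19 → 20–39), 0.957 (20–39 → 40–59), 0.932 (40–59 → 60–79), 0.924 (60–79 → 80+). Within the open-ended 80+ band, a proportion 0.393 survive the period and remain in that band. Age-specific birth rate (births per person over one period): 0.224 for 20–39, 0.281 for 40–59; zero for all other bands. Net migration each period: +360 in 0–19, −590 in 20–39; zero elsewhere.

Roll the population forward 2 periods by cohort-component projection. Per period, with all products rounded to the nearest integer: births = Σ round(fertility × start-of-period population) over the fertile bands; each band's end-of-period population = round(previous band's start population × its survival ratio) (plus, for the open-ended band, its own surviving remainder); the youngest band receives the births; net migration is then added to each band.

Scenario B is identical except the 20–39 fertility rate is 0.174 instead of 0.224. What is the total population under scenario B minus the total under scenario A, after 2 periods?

Call the bands 1 to 5, youngest first.
Period 1.
Births: 10600 * 0.224 = 2374  |  10000 * 0.281 = 2810 → 5184
Band 2: 6700 * 0.957 = 6412
Band 3: 10600 * 0.957 = 10144
Band 4: 10000 * 0.932 = 9320
Band 5: 10100 * 0.924 + 2700 * 0.393 = 9332 + 1061 = 10393
Net migration: Band 1 + 360 → 5544; Band 2 − 590 → 5822
→ [5544, 5822, 10144, 9320, 10393]
Period 2.
Births: 5822 * 0.224 = 1304  |  10144 * 0.281 = 2850 → 4154
Band 2: 5544 * 0.957 = 5306
Band 3: 5822 * 0.957 = 5572
Band 4: 10144 * 0.932 = 9454
Band 5: 9320 * 0.924 + 10393 * 0.393 = 8612 + 4084 = 12696
Net migration: Band 1 + 360 → 4514; Band 2 − 590 → 4716
→ [4514, 4716, 5572, 9454, 12696]
Scenario A total after 2 periods: 36952
Scenario B projection —
Period 1.
Births: 10600 * 0.174 = 1844  |  10000 * 0.281 = 2810 → 4654
Band 2: 6700 * 0.957 = 6412
Band 3: 10600 * 0.957 = 10144
Band 4: 10000 * 0.932 = 9320
Band 5: 10100 * 0.924 + 2700 * 0.393 = 9332 + 1061 = 10393
Net migration: Band 1 + 360 → 5014; Band 2 − 590 → 5822
→ [5014, 5822, 10144, 9320, 10393]
Period 2.
Births: 5822 * 0.174 = 1013  |  10144 * 0.281 = 2850 → 3863
Band 2: 5014 * 0.957 = 4798
Band 3: 5822 * 0.957 = 5572
Band 4: 10144 * 0.932 = 9454
Band 5: 9320 * 0.924 + 10393 * 0.393 = 8612 + 4084 = 12696
Net migration: Band 1 + 360 → 4223; Band 2 − 590 → 4208
→ [4223, 4208, 5572, 9454, 12696]
Scenario B total after 2 periods: 36153
Difference B − A = 36153 − 36952 = -799

-799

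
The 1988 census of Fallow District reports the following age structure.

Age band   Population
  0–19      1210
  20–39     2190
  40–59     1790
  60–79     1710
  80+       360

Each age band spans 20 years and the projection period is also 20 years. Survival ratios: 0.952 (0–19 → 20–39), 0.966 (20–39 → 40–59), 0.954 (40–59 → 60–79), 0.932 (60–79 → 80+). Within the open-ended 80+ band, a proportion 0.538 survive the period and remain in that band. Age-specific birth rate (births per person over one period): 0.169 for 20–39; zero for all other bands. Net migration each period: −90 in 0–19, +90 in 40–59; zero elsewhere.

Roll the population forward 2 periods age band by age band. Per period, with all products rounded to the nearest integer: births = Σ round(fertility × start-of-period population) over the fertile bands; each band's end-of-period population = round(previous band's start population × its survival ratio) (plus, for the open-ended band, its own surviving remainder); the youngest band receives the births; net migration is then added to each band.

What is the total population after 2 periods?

After projecting period 1:
Births: 2190 × 0.169 = 370
20–39: 1210 × 0.952 = 1152
40–59: 2190 × 0.966 = 2116
60–79: 1790 × 0.954 = 1708
80+: 1710 × 0.932 + 360 × 0.538 = 1594 + 194 = 1788
Net migration: 0–19 − 90 → 280; 40–59 + 90 → 2206
→ [280, 1152, 2206, 1708, 1788]
After projecting period 2:
Births: 1152 × 0.169 = 195
20–39: 280 × 0.952 = 267
40–59: 1152 × 0.966 = 1113
60–79: 2206 × 0.954 = 2105
80+: 1708 × 0.932 + 1788 × 0.538 = 1592 + 962 = 2554
Net migration: 0–19 − 90 → 105; 40–59 + 90 → 1203
→ [105, 267, 1203, 2105, 2554]
Total after period 2: 105 + 267 + 1203 + 2105 + 2554 = 6234

6234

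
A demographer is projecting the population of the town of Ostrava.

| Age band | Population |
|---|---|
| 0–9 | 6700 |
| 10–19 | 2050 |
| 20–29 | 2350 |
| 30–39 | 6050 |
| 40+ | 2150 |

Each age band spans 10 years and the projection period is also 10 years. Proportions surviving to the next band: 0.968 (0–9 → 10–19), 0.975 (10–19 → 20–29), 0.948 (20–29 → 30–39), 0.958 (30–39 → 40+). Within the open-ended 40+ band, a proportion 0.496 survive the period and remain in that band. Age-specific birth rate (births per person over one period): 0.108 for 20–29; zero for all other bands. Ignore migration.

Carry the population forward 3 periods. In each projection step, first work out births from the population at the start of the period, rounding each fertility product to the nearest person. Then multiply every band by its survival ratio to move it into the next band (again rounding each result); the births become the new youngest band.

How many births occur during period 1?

254

After projecting period 1:
Births: 2350 × 0.108 = 254
10–19: 6700 × 0.968 = 6486
20–29: 2050 × 0.975 = 1999
30–39: 2350 × 0.948 = 2228
40+: 6050 × 0.958 + 2150 × 0.496 = 5796 + 1066 = 6862
End of period: [254, 6486, 1999, 2228, 6862]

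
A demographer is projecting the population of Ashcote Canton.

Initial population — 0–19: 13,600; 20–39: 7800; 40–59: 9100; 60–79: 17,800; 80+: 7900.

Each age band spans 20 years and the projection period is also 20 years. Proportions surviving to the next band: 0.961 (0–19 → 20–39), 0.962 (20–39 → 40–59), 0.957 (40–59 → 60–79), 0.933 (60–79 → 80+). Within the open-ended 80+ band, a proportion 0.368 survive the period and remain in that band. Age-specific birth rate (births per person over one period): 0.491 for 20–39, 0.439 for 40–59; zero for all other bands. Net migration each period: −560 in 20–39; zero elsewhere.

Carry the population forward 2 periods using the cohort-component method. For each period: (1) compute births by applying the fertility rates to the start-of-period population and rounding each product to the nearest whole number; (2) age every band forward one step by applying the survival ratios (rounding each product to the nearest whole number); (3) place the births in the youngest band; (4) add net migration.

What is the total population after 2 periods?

50918

[period 1]
Births: 7800 × 0.491 = 3830  |  9100 × 0.439 = 3995 ⇒ total 7825
20–39: 13600 × 0.961 = 13070
40–59: 7800 × 0.962 = 7504
60–79: 9100 × 0.957 = 8709
80+: 17800 × 0.933 + 7900 × 0.368 = 16607 + 2907 = 19514
Net migration: 20–39 − 560 → 12510
End of period: [7825, 12510, 7504, 8709, 19514]
[period 2]
Births: 12510 × 0.491 = 6142  |  7504 × 0.439 = 3294 ⇒ total 9436
20–39: 7825 × 0.961 = 7520
40–59: 12510 × 0.962 = 12035
60–79: 7504 × 0.957 = 7181
80+: 8709 × 0.933 + 19514 × 0.368 = 8125 + 7181 = 15306
Net migration: 20–39 − 560 → 6960
End of period: [9436, 6960, 12035, 7181, 15306]
Total after period 2: 9436 + 6960 + 12035 + 7181 + 15306 = 50918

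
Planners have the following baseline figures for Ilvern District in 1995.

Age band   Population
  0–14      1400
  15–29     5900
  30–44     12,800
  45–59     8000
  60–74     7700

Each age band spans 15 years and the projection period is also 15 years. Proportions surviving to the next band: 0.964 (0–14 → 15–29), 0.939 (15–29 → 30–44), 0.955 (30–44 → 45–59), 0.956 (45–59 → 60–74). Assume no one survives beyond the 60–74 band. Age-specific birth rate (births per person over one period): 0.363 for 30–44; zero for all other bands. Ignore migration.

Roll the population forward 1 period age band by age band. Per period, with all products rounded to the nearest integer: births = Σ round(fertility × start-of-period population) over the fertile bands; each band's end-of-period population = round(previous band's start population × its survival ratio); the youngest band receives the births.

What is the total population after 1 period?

31408

(Groups numbered youngest = 1 to oldest = 5.)
After projecting period 1:
Births: 12800 * 0.363 = 4646
Group 2: 1400 * 0.964 = 1350
Group 3: 5900 * 0.939 = 5540
Group 4: 12800 * 0.955 = 12224
Group 5: 8000 * 0.956 = 7648
End of period: [4646, 1350, 5540, 12224, 7648]
Total after period 1: 4646 + 1350 + 5540 + 12224 + 7648 = 31408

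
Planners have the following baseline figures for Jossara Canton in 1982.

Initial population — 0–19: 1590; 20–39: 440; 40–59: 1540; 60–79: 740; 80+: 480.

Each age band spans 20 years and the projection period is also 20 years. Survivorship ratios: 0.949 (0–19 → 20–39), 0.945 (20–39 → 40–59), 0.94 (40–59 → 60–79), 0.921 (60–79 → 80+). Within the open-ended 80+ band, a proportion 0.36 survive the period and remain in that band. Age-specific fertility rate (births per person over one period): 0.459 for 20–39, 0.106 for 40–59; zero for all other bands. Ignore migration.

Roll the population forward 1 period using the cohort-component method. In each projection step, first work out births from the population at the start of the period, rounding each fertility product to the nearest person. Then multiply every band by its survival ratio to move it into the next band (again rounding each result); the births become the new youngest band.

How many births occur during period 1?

365

[period 1]
Births: 440 * 0.459 = 202  |  1540 * 0.106 = 163 → 365
20–39: 1590 * 0.949 = 1509
40–59: 440 * 0.945 = 416
60–79: 1540 * 0.94 = 1448
80+: 740 * 0.921 + 480 * 0.36 = 682 + 173 = 855
→ [365, 1509, 416, 1448, 855]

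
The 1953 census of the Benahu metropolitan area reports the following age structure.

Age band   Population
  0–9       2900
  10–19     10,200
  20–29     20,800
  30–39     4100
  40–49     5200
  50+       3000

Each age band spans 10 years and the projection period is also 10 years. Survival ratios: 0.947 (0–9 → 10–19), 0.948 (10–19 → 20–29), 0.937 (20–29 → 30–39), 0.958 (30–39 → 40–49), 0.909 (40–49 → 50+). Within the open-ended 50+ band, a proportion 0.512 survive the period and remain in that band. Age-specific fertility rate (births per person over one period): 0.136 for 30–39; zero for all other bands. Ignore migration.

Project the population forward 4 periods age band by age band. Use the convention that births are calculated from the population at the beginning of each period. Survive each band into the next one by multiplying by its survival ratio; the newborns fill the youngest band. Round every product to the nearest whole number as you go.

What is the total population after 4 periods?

Call the bands 1 to 6, youngest first.
After projecting period 1:
Births: 4100 × 0.136 = 558
Band 2: 2900 × 0.947 = 2746
Band 3: 10200 × 0.948 = 9670
Band 4: 20800 × 0.937 = 19490
Band 5: 4100 × 0.958 = 3928
Band 6: 5200 × 0.909 + 3000 × 0.512 = 4727 + 1536 = 6263
End of period: [558, 2746, 9670, 19490, 3928, 6263]
After projecting period 2:
Births: 19490 × 0.136 = 2651
Band 2: 558 × 0.947 = 528
Band 3: 2746 × 0.948 = 2603
Band 4: 9670 × 0.937 = 9061
Band 5: 19490 × 0.958 = 18671
Band 6: 3928 × 0.909 + 6263 × 0.512 = 3571 + 3207 = 6778
End of period: [2651, 528, 2603, 9061, 18671, 6778]
After projecting period 3:
Births: 9061 × 0.136 = 1232
Band 2: 2651 × 0.947 = 2510
Band 3: 528 × 0.948 = 501
Band 4: 2603 × 0.937 = 2439
Band 5: 9061 × 0.958 = 8680
Band 6: 18671 × 0.909 + 6778 × 0.512 = 16972 + 3470 = 20442
End of period: [1232, 2510, 501, 2439, 8680, 20442]
After projecting period 4:
Births: 2439 × 0.136 = 332
Band 2: 1232 × 0.947 = 1167
Band 3: 2510 × 0.948 = 2379
Band 4: 501 × 0.937 = 469
Band 5: 2439 × 0.958 = 2337
Band 6: 8680 × 0.909 + 20442 × 0.512 = 7890 + 10466 = 18356
End of period: [332, 1167, 2379, 469, 2337, 18356]
Total after period 4: 332 + 1167 + 2379 + 469 + 2337 + 18356 = 25040

25040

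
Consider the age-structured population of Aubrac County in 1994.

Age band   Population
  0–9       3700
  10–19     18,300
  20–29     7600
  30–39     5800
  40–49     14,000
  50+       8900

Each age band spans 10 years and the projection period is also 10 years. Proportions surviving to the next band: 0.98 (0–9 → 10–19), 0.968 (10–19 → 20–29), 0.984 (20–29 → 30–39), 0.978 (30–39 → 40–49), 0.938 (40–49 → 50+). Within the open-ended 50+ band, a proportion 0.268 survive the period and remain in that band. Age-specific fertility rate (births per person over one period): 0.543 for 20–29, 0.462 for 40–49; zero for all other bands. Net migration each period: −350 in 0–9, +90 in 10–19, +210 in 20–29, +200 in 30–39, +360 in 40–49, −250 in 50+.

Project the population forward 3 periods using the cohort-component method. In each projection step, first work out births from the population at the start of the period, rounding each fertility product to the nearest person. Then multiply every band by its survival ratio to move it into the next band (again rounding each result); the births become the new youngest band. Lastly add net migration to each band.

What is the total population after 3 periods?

58813

[period 1]
Births: 7600 × 0.543 = 4127, 14000 × 0.462 = 6468 — total 10595
10–19: 3700 × 0.98 = 3626
20–29: 18300 × 0.968 = 17714
30–39: 7600 × 0.984 = 7478
40–49: 5800 × 0.978 = 5672
50+: 14000 × 0.938 + 8900 × 0.268 = 13132 + 2385 = 15517
Net migration: 0–9 − 350 → 10245; 10–19 + 90 → 3716; 20–29 + 210 → 17924; 30–39 + 200 → 7678; 40–49 + 360 → 6032; 50+ − 250 → 15267
Population now: 0–9=10245, 10–19=3716, 20–29=17924, 30–39=7678, 40–49=6032, 50+=15267
[period 2]
Births: 17924 × 0.543 = 9733, 6032 × 0.462 = 2787 — total 12520
10–19: 10245 × 0.98 = 10040
20–29: 3716 × 0.968 = 3597
30–39: 17924 × 0.984 = 17637
40–49: 7678 × 0.978 = 7509
50+: 6032 × 0.938 + 15267 × 0.268 = 5658 + 4092 = 9750
Net migration: 0–9 − 350 → 12170; 10–19 + 90 → 10130; 20–29 + 210 → 3807; 30–39 + 200 → 17837; 40–49 + 360 → 7869; 50+ − 250 → 9500
Population now: 0–9=12170, 10–19=10130, 20–29=3807, 30–39=17837, 40–49=7869, 50+=9500
[period 3]
Births: 3807 × 0.543 = 2067, 7869 × 0.462 = 3635 — total 5702
10–19: 12170 × 0.98 = 11927
20–29: 10130 × 0.968 = 9806
30–39: 3807 × 0.984 = 3746
40–49: 17837 × 0.978 = 17445
50+: 7869 × 0.938 + 9500 × 0.268 = 7381 + 2546 = 9927
Net migration: 0–9 − 350 → 5352; 10–19 + 90 → 12017; 20–29 + 210 → 10016; 30–39 + 200 → 3946; 40–49 + 360 → 17805; 50+ − 250 → 9677
Population now: 0–9=5352, 10–19=12017, 20–29=10016, 30–39=3946, 40–49=17805, 50+=9677
Total after period 3: 5352 + 12017 + 10016 + 3946 + 17805 + 9677 = 58813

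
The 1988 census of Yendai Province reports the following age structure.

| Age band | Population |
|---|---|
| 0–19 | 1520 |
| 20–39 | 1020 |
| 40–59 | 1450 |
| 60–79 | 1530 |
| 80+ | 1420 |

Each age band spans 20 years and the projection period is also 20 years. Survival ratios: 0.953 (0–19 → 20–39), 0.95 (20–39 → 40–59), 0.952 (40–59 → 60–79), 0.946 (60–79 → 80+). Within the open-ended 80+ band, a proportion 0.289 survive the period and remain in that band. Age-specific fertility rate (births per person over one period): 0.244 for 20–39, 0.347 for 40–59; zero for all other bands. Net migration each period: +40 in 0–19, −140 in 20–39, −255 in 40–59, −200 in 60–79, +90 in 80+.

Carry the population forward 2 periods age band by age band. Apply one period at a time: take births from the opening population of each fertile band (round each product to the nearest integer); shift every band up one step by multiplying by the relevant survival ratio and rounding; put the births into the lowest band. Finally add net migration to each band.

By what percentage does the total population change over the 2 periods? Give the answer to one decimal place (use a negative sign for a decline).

-35.7

Numbering the groups 1..5 from youngest to oldest:
Period 1.
Births: 1020 × 0.244 = 249  |  1450 × 0.347 = 503 → total 752
Group 2: 1520 × 0.953 = 1449
Group 3: 1020 × 0.95 = 969
Group 4: 1450 × 0.952 = 1380
Group 5: 1530 × 0.946 + 1420 × 0.289 = 1447 + 410 = 1857
Net migration: Group 1 + 40 → 792; Group 2 − 140 → 1309; Group 3 − 255 → 714; Group 4 − 200 → 1180; Group 5 + 90 → 1947
Giving 792 / 1309 / 714 / 1180 / 1947.
Period 2.
Births: 1309 × 0.244 = 319  |  714 × 0.347 = 248 → total 567
Group 2: 792 × 0.953 = 755
Group 3: 1309 × 0.95 = 1244
Group 4: 714 × 0.952 = 680
Group 5: 1180 × 0.946 + 1947 × 0.289 = 1116 + 563 = 1679
Net migration: Group 1 + 40 → 607; Group 2 − 140 → 615; Group 3 − 255 → 989; Group 4 − 200 → 480; Group 5 + 90 → 1769
Giving 607 / 615 / 989 / 480 / 1769.
Total: 6940 → 4460; change = -2480; percentage change = -35.7%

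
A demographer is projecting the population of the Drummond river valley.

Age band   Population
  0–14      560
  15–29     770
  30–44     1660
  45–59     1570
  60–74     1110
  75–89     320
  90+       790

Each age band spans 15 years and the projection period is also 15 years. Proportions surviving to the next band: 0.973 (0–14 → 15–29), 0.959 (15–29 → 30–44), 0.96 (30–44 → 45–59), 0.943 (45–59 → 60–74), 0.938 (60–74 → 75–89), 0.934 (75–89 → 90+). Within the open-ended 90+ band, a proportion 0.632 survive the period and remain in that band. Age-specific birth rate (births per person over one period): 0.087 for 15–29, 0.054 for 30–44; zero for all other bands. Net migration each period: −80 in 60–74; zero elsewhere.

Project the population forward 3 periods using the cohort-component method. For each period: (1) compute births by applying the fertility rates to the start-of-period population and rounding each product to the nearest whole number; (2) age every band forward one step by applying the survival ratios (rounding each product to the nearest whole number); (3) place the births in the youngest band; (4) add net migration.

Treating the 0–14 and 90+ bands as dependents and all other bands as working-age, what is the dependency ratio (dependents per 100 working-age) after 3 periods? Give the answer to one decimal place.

Numbering the groups 1..7 from youngest to oldest:
After projecting period 1:
Births: 770 * 0.087 = 67, 1660 * 0.054 = 90 → total 157
Group 2: 560 * 0.973 = 545
Group 3: 770 * 0.959 = 738
Group 4: 1660 * 0.96 = 1594
Group 5: 1570 * 0.943 = 1481
Group 6: 1110 * 0.938 = 1041
Group 7: 320 * 0.934 + 790 * 0.632 = 299 + 499 = 798
Net migration: Group 5 − 80 → 1401
→ [157, 545, 738, 1594, 1401, 1041, 798]
After projecting period 2:
Births: 545 * 0.087 = 47, 738 * 0.054 = 40 → total 87
Group 2: 157 * 0.973 = 153
Group 3: 545 * 0.959 = 523
Group 4: 738 * 0.96 = 708
Group 5: 1594 * 0.943 = 1503
Group 6: 1401 * 0.938 = 1314
Group 7: 1041 * 0.934 + 798 * 0.632 = 972 + 504 = 1476
Net migration: Group 5 − 80 → 1423
→ [87, 153, 523, 708, 1423, 1314, 1476]
After projecting period 3:
Births: 153 * 0.087 = 13, 523 * 0.054 = 28 → total 41
Group 2: 87 * 0.973 = 85
Group 3: 153 * 0.959 = 147
Group 4: 523 * 0.96 = 502
Group 5: 708 * 0.943 = 668
Group 6: 1423 * 0.938 = 1335
Group 7: 1314 * 0.934 + 1476 * 0.632 = 1227 + 933 = 2160
Net migration: Group 5 − 80 → 588
→ [41, 85, 147, 502, 588, 1335, 2160]
Dependents (band 0–14 + band 90+) = 41 + 2160 = 2201; working-age = 2657; ratio = 2201/2657 × 100 = 82.8

82.8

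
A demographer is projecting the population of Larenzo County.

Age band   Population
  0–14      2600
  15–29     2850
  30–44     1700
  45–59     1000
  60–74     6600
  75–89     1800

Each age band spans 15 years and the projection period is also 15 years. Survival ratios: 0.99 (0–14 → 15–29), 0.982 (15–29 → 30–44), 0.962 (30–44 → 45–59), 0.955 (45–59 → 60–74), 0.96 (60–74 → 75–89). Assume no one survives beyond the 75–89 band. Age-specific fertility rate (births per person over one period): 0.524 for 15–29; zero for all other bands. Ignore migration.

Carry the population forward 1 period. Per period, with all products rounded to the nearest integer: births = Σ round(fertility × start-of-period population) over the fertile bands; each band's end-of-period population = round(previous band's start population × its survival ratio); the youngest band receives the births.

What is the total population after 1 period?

Let group 1 be 0–14 through group 6 = 75–89.
Period 1:
Births: 2850 × 0.524 = 1493
Group 2: 2600 × 0.99 = 2574
Group 3: 2850 × 0.982 = 2799
Group 4: 1700 × 0.962 = 1635
Group 5: 1000 × 0.955 = 955
Group 6: 6600 × 0.96 = 6336
End of period: [1493, 2574, 2799, 1635, 955, 6336]
Total after period 1: 1493 + 2574 + 2799 + 1635 + 955 + 6336 = 15792

15792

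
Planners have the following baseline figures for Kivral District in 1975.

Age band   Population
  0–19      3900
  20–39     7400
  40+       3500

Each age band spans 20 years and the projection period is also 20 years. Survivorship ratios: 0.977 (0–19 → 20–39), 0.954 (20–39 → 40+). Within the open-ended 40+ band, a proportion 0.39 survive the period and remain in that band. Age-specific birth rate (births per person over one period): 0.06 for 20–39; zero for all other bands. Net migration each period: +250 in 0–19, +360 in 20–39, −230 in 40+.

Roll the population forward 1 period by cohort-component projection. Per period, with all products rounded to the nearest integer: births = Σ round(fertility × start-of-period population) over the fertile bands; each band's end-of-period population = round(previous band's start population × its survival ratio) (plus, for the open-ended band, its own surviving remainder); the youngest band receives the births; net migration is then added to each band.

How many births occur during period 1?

444

— Period 1 —
Births: 7400 × 0.06 = 444
20–39: 3900 × 0.977 = 3810
40+: 7400 × 0.954 + 3500 × 0.39 = 7060 + 1365 = 8425
Net migration: 0–19 + 250 → 694; 20–39 + 360 → 4170; 40+ − 230 → 8195
Giving 694 / 4170 / 8195.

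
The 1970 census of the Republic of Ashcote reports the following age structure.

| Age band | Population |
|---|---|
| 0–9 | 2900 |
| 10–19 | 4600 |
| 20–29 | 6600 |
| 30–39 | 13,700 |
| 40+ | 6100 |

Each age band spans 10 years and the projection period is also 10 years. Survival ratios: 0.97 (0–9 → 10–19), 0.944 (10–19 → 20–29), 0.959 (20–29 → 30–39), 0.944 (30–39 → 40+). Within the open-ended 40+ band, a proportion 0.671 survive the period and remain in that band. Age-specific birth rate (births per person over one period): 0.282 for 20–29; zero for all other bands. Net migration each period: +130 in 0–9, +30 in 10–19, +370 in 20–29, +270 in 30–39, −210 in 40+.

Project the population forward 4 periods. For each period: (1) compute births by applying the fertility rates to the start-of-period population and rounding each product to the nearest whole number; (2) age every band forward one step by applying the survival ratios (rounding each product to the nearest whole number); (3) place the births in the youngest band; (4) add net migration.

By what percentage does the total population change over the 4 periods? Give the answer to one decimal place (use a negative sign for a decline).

-42.8

After projecting period 1:
Births: 6600 × 0.282 = 1861
10–19: 2900 × 0.97 = 2813
20–29: 4600 × 0.944 = 4342
30–39: 6600 × 0.959 = 6329
40+: 13700 × 0.944 + 6100 × 0.671 = 12933 + 4093 = 17026
Net migration: 0–9 + 130 → 1991; 10–19 + 30 → 2843; 20–29 + 370 → 4712; 30–39 + 270 → 6599; 40+ − 210 → 16816
End of period: [1991, 2843, 4712, 6599, 16816]
After projecting period 2:
Births: 4712 × 0.282 = 1329
10–19: 1991 × 0.97 = 1931
20–29: 2843 × 0.944 = 2684
30–39: 4712 × 0.959 = 4519
40+: 6599 × 0.944 + 16816 × 0.671 = 6229 + 11284 = 17513
Net migration: 0–9 + 130 → 1459; 10–19 + 30 → 1961; 20–29 + 370 → 3054; 30–39 + 270 → 4789; 40+ − 210 → 17303
End of period: [1459, 1961, 3054, 4789, 17303]
After projecting period 3:
Births: 3054 × 0.282 = 861
10–19: 1459 × 0.97 = 1415
20–29: 1961 × 0.944 = 1851
30–39: 3054 × 0.959 = 2929
40+: 4789 × 0.944 + 17303 × 0.671 = 4521 + 11610 = 16131
Net migration: 0–9 + 130 → 991; 10–19 + 30 → 1445; 20–29 + 370 → 2221; 30–39 + 270 → 3199; 40+ − 210 → 15921
End of period: [991, 1445, 2221, 3199, 15921]
After projecting period 4:
Births: 2221 × 0.282 = 626
10–19: 991 × 0.97 = 961
20–29: 1445 × 0.944 = 1364
30–39: 2221 × 0.959 = 2130
40+: 3199 × 0.944 + 15921 × 0.671 = 3020 + 10683 = 13703
Net migration: 0–9 + 130 → 756; 10–19 + 30 → 991; 20–29 + 370 → 1734; 30–39 + 270 → 2400; 40+ − 210 → 13493
End of period: [756, 991, 1734, 2400, 13493]
Total: 33900 → 19374; change = -14526; percentage change = -42.8%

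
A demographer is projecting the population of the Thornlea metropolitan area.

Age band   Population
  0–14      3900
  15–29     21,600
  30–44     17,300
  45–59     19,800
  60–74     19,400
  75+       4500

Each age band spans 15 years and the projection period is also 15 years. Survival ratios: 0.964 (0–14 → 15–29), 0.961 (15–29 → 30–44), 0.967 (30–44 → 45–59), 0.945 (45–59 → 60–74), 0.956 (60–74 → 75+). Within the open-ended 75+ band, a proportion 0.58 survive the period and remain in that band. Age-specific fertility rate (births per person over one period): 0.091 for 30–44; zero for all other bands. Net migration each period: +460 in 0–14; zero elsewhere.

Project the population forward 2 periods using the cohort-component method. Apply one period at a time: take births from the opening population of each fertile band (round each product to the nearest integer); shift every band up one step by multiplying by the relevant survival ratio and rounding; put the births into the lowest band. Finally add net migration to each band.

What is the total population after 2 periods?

Period 1:
Births: 17300 × 0.091 = 1574
15–29: 3900 × 0.964 = 3760
30–44: 21600 × 0.961 = 20758
45–59: 17300 × 0.967 = 16729
60–74: 19800 × 0.945 = 18711
75+: 19400 × 0.956 + 4500 × 0.58 = 18546 + 2610 = 21156
Net migration: 0–14 + 460 → 2034
Giving 2034 / 3760 / 20758 / 16729 / 18711 / 21156.
Period 2:
Births: 20758 × 0.091 = 1889
15–29: 2034 × 0.964 = 1961
30–44: 3760 × 0.961 = 3613
45–59: 20758 × 0.967 = 20073
60–74: 16729 × 0.945 = 15809
75+: 18711 × 0.956 + 21156 × 0.58 = 17888 + 12270 = 30158
Net migration: 0–14 + 460 → 2349
Giving 2349 / 1961 / 3613 / 20073 / 15809 / 30158.
Total after period 2: 2349 + 1961 + 3613 + 20073 + 15809 + 30158 = 73963

73963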